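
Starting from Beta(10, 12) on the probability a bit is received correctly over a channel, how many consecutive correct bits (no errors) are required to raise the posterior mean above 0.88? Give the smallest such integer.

k = 79

After k correct bits and 0 errors the posterior is Beta(10+k, 12), with mean (10+k)/(10+12+k).
Set (10+k)/(22+k) > 0.88 and solve: k > (0.88·22 − 10)/(1 − 0.88) = 78.000.
The smallest integer exceeding 78.000 is 79, and checking k=79: (89)/(101) = 0.8812 > 0.88.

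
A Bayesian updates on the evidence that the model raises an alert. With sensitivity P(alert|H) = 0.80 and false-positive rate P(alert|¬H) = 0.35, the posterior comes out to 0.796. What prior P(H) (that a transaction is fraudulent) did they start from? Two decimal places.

P(H) = 0.63

In odds form, posterior odds = prior odds × likelihood ratio, so prior odds = posterior odds ÷ LR.
Posterior odds = 0.796/(1−0.796) = 3.9020. LR = 0.80/0.35 = 2.2857.
Prior odds = 3.9020/2.2857 = 1.7071, so P(H) = 1.7071/(1+1.7071) ≈ 0.63.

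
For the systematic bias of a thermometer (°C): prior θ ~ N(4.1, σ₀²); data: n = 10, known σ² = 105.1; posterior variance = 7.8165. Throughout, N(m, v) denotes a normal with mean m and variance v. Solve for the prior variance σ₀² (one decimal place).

σ₀² = 30.5

For the Normal–Normal model with known σ², precisions add: τ_n = τ₀ + n/σ².
So 1/σ₀² = 1/7.8165 − 10/105.1 = 0.127934 − 0.095147 = 0.032787.
Hence σ₀² = 1/0.032787 ≈ 30.5.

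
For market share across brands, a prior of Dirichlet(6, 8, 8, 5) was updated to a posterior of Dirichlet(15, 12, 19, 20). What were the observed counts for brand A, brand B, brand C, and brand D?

For a Dirichlet(α) prior with multinomial counts c, the posterior is Dirichlet(α + c) componentwise.
Counts are posterior − prior componentwise: 15−6=9, 12−8=4, 19−8=11, 20−5=15.

counts (9, 4, 11, 15)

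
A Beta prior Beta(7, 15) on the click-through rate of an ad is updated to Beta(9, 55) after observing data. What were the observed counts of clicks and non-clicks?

Beta is conjugate to the binomial likelihood: posterior = Beta(a+s, b+f).
Match parameters: s=9−7=2, f=55−15=40.

2 clicks and 40 non-clicks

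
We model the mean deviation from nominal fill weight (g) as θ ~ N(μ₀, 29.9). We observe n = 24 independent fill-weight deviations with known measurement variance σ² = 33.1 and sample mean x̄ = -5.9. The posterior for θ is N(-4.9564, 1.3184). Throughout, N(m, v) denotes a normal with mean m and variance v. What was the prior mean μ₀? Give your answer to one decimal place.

μ₀ = 15.5

The posterior mean is a precision-weighted average: μ_n = (τ₀μ₀ + τ_data·x̄)/(τ₀+τ_data), with τ₀=1/σ₀² and τ_data=n/σ².
Here τ₀ = 1/29.9 = 0.033445 and τ_data = 24/33.1 = 0.725076, so τ_n = 0.758521.
Rearranging for μ₀: μ₀ = (μ_n·τ_n − τ_data·x̄)/τ₀ = (-4.9564·0.758521 − 0.725076·-5.9) / 0.033445 = 0.518415/0.033445 ≈ 15.5.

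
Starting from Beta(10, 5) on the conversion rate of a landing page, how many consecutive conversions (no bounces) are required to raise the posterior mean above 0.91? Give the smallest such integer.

After k conversions and 0 bounces the posterior is Beta(10+k, 5), with mean (10+k)/(10+5+k).
Set (10+k)/(15+k) > 0.91 and solve: k > (0.91·15 − 10)/(1 − 0.91) = 40.556.
The smallest integer exceeding 40.556 is 41, and checking k=41: (51)/(56) = 0.9107 > 0.91.

k = 41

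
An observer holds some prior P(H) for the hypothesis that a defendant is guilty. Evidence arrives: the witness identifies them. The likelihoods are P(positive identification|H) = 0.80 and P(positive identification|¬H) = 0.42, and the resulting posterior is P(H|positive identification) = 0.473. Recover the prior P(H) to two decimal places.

Bayes' rule in odds form gives O(H|E) = O(H)·[P(E|H)/P(E|¬H)], hence O(H) = O(H|E)/LR.
Posterior odds = 0.473/(1−0.473) = 0.8975. LR = 0.80/0.42 = 1.9048.
Prior odds = 0.8975/1.9048 = 0.4712, so P(H) = 0.4712/(1+0.4712) ≈ 0.32.

P(H) = 0.32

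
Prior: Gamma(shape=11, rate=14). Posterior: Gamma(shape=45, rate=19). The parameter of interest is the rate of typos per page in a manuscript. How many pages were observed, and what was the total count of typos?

n = 5 pages with total 34 typos

Gamma–Poisson conjugacy: posterior shape = α + Σxᵢ, posterior rate = β + n.
Matching: Σxᵢ = 45 − 11 = 34 and n = 19 − 14 = 5.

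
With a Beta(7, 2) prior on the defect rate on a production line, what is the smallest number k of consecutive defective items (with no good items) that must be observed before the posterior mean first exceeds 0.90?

k = 12

After k defective items and 0 good items the posterior is Beta(7+k, 2), with mean (7+k)/(7+2+k).
Set (7+k)/(9+k) > 0.90 and solve: k > (0.90·9 − 7)/(1 − 0.90) = 11.000.
The smallest integer exceeding 11.000 is 12, and checking k=12: (19)/(21) = 0.9048 > 0.90.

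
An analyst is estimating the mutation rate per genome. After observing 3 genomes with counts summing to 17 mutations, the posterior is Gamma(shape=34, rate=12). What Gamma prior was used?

Gamma(shape=17, rate=9)

A Gamma(α, β) prior (rate parametrization) on a Poisson rate with n observations summing to S gives posterior Gamma(α+S, β+n).
So α = 34 − 17 = 17 and β = 12 − 3 = 9.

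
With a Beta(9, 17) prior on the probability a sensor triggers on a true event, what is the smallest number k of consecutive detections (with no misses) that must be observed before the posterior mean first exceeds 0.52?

k = 10

After k detections and 0 misses the posterior is Beta(9+k, 17), with mean (9+k)/(9+17+k).
Set (9+k)/(26+k) > 0.52 and solve: k > (0.52·26 − 9)/(1 − 0.52) = 9.417.
The smallest integer exceeding 9.417 is 10.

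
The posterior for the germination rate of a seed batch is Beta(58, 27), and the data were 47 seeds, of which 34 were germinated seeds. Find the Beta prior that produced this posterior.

A Beta(a, b) prior with s successes and f failures in binomial data gives a Beta(a+s, b+f) posterior.
So a = 58 − 34 = 24 and b = 27 − 13 = 14.

Beta(24, 14)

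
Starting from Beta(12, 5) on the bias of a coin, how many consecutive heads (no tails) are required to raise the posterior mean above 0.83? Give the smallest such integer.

After k heads and 0 tails the posterior is Beta(12+k, 5), with mean (12+k)/(12+5+k).
Set (12+k)/(17+k) > 0.83 and solve: k > (0.83·17 − 12)/(1 − 0.83) = 12.412.
The smallest integer exceeding 12.412 is 13.

k = 13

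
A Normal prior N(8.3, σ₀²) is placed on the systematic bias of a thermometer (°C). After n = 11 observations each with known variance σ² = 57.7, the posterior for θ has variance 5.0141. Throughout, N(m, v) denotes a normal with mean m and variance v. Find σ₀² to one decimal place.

For the Normal–Normal model with known σ², precisions add: τ_n = τ₀ + n/σ².
So 1/σ₀² = 1/5.0141 − 11/57.7 = 0.199438 − 0.190641 = 0.008797.
Hence σ₀² = 1/0.008797 ≈ 113.7.

σ₀² = 113.7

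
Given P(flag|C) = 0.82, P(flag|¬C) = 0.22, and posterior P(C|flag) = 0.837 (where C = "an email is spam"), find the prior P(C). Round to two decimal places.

In odds form, posterior odds = prior odds × likelihood ratio, so prior odds = posterior odds ÷ LR.
Posterior odds = 0.837/(1−0.837) = 5.1350. LR = 0.82/0.22 = 3.7273.
Prior odds = 5.1350/3.7273 = 1.3777, so P(C) = 1.3777/(1+1.3777) ≈ 0.58.

P(C) = 0.58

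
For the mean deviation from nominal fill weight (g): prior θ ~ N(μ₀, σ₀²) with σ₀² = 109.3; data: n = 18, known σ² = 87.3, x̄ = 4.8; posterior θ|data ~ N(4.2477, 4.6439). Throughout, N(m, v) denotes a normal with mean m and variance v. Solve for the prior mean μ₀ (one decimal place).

μ₀ = -8.2

With known observation variance, the Normal–Normal posterior has precision τ_n = τ₀ + n/σ² and mean μ_n = (τ₀μ₀ + (n/σ²)x̄)/τ_n.
Here τ₀ = 1/109.3 = 0.009149 and τ_data = 18/87.3 = 0.206186, so τ_n = 0.215335.
Rearranging for μ₀: μ₀ = (μ_n·τ_n − τ_data·x̄)/τ₀ = (4.2477·0.215335 − 0.206186·4.8) / 0.009149 = -0.075014/0.009149 ≈ -8.2.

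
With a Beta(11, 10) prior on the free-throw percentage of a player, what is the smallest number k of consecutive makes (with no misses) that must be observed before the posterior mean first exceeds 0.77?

k = 23

After k makes and 0 misses the posterior is Beta(11+k, 10), with mean (11+k)/(11+10+k).
Set (11+k)/(21+k) > 0.77 and solve: k > (0.77·21 − 11)/(1 − 0.77) = 22.478.
The smallest integer exceeding 22.478 is 23.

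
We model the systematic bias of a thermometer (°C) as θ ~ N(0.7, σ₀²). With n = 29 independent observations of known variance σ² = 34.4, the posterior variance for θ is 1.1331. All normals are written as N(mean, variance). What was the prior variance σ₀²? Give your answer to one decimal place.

σ₀² = 25.3

Posterior precision equals prior precision plus data precision: 1/σ_n² = 1/σ₀² + n/σ².
So 1/σ₀² = 1/1.1331 − 29/34.4 = 0.882535 − 0.843023 = 0.039512.
Hence σ₀² = 1/0.039512 ≈ 25.3.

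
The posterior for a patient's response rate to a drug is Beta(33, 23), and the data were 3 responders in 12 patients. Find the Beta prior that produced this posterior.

Beta(30, 14)

A Beta(α, β) prior with s successes and f failures in binomial data gives a Beta(α+s, β+f) posterior.
So α = 33 − 3 = 30 and β = 23 − 9 = 14.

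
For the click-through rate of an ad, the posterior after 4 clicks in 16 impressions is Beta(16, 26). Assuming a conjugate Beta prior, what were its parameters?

A Beta(α, β) prior with s successes and f failures in binomial data gives a Beta(α+s, β+f) posterior.
So α = 16 − 4 = 12 and β = 26 − 12 = 14.

Beta(12, 14)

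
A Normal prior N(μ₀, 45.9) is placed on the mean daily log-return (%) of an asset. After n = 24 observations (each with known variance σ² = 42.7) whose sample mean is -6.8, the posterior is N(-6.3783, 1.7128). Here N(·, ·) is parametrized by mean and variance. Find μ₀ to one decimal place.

μ₀ = 4.5

With known observation variance, the Normal–Normal posterior has precision τ_n = τ₀ + n/σ² and mean μ_n = (τ₀μ₀ + (n/σ²)x̄)/τ_n.
Here τ₀ = 1/45.9 = 0.021786 and τ_data = 24/42.7 = 0.562061, so τ_n = 0.583847.
Rearranging for μ₀: μ₀ = (μ_n·τ_n − τ_data·x̄)/τ₀ = (-6.3783·0.583847 − 0.562061·-6.8) / 0.021786 = 0.098063/0.021786 ≈ 4.5.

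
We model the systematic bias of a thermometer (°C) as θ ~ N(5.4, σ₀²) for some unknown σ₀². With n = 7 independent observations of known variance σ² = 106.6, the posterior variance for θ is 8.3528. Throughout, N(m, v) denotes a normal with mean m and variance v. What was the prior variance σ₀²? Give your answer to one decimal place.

For the Normal–Normal model with known σ², precisions add: τ_n = τ₀ + n/σ².
So 1/σ₀² = 1/8.3528 − 7/106.6 = 0.119720 − 0.065666 = 0.054054.
Hence σ₀² = 1/0.054054 ≈ 18.5.

σ₀² = 18.5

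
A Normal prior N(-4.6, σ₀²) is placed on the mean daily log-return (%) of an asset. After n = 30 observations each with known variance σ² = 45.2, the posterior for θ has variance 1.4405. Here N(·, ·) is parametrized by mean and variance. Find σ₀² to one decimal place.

σ₀² = 32.8

Posterior precision equals prior precision plus data precision: 1/σ_n² = 1/σ₀² + n/σ².
So 1/σ₀² = 1/1.4405 − 30/45.2 = 0.694203 − 0.663717 = 0.030486.
Hence σ₀² = 1/0.030486 ≈ 32.8.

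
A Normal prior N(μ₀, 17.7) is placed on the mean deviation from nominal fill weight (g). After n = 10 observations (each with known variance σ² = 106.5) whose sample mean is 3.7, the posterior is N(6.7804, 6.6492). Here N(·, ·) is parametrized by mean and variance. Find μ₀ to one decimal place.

μ₀ = 11.9

With known observation variance, the Normal–Normal posterior has precision τ_n = τ₀ + n/σ² and mean μ_n = (τ₀μ₀ + (n/σ²)x̄)/τ_n.
Here τ₀ = 1/17.7 = 0.056497 and τ_data = 10/106.5 = 0.093897, so τ_n = 0.150394.
Rearranging for μ₀: μ₀ = (μ_n·τ_n − τ_data·x̄)/τ₀ = (6.7804·0.150394 − 0.093897·3.7) / 0.056497 = 0.672313/0.056497 ≈ 11.9.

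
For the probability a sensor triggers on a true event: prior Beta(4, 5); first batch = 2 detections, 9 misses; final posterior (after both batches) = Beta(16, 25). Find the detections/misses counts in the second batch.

Because Beta–binomial updating is additive in the counts, the combined data contributed (α_post−α_prior, β_post−β_prior) successes and failures.
Total across both batches: 16−4=12 detections, 25−5=20 misses.
Subtract the first batch: 12−2=10 detections and 20−9=11 misses.

10 detections and 11 misses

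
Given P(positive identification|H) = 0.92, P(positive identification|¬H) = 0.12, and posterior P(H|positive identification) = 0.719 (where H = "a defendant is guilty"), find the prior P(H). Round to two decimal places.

P(H) = 0.25

Bayes' rule in odds form gives O(H|E) = O(H)·[P(E|H)/P(E|¬H)], hence O(H) = O(H|E)/LR.
Posterior odds = 0.719/(1−0.719) = 2.5587. LR = 0.92/0.12 = 7.6667.
Prior odds = 2.5587/7.6667 = 0.3337, so P(H) = 0.3337/(1+0.3337) ≈ 0.25.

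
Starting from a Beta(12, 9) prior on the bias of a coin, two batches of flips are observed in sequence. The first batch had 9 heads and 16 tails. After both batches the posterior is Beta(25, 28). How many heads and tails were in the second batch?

Because Beta–binomial updating is additive in the counts, the combined data contributed (α_post−α_prior, β_post−β_prior) successes and failures.
Total across both batches: 25−12=13 heads, 28−9=19 tails.
Subtract the first batch: 13−9=4 heads and 19−16=3 tails.

4 heads and 3 tails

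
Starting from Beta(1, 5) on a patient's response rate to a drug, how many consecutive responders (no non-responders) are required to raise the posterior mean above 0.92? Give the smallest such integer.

After k responders and 0 non-responders the posterior is Beta(1+k, 5), with mean (1+k)/(1+5+k).
Set (1+k)/(6+k) > 0.92 and solve: k > (0.92·6 − 1)/(1 − 0.92) = 56.500.
The smallest integer exceeding 56.500 is 57, and checking k=57: (58)/(63) = 0.9206 > 0.92.

k = 57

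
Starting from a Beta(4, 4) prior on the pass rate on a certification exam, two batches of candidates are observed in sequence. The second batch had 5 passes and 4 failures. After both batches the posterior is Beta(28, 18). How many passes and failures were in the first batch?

19 passes and 10 failures

Sequential conjugate updates are equivalent to a single update on the pooled data, so total successes = posterior α − prior α and total failures = posterior β − prior β.
Total across both batches: 28−4=24 passes, 18−4=14 failures.
Subtract the second batch: 24−5=19 passes and 14−4=10 failures.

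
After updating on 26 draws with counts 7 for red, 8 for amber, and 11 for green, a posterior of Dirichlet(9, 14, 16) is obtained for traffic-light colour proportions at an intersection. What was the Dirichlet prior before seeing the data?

For a Dirichlet(α) prior with multinomial counts c, the posterior is Dirichlet(α + c) componentwise.
Subtract each count from the matching posterior parameter: 9−7=2, 14−8=6, 16−11=5.

Dirichlet(2, 6, 5)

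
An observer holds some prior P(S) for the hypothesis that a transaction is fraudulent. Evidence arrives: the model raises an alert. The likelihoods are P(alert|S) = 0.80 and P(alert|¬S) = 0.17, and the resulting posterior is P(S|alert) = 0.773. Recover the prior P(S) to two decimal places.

P(S) = 0.42

Bayes' rule in odds form gives O(S|E) = O(S)·[P(E|S)/P(E|¬S)], hence O(S) = O(S|E)/LR.
Posterior odds = 0.773/(1−0.773) = 3.4053. LR = 0.80/0.17 = 4.7059.
Prior odds = 3.4053/4.7059 = 0.7236, so P(S) = 0.7236/(1+0.7236) ≈ 0.42.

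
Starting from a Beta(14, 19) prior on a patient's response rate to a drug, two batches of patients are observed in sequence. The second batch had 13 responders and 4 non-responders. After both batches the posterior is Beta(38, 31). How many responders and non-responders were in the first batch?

Sequential conjugate updates are equivalent to a single update on the pooled data, so total successes = posterior α − prior α and total failures = posterior β − prior β.
Total across both batches: 38−14=24 responders, 31−19=12 non-responders.
Subtract the second batch: 24−13=11 responders and 12−4=8 non-responders.

11 responders and 8 non-responders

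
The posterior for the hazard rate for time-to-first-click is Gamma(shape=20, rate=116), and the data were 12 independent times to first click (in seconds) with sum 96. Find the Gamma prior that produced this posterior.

Gamma(shape=8, rate=20)

For an exponential likelihood with a Gamma(α, β) prior on the rate, n observations with total T give posterior Gamma(α+n, β+T).
So α = 20 − 12 = 8 and β = 116 − 96 = 20.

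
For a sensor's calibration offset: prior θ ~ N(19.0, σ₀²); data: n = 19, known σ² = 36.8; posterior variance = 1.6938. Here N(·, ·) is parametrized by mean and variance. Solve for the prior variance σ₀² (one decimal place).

σ₀² = 13.5

For the Normal–Normal model with known σ², precisions add: τ_n = τ₀ + n/σ².
So 1/σ₀² = 1/1.6938 − 19/36.8 = 0.590388 − 0.516304 = 0.074084.
Hence σ₀² = 1/0.074084 ≈ 13.5.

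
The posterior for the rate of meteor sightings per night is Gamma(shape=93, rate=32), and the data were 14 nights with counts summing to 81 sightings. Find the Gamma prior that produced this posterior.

Gamma–Poisson conjugacy: posterior shape = α + Σxᵢ, posterior rate = β + n.
So α = 93 − 81 = 12 and β = 32 − 14 = 18.

Gamma(shape=12, rate=18)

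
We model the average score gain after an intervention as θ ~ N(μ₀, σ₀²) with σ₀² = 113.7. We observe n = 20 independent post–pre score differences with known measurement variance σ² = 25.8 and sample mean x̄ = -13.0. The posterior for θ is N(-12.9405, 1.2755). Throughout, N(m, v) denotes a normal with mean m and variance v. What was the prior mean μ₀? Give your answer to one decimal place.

The posterior mean is a precision-weighted average: μ_n = (τ₀μ₀ + τ_data·x̄)/(τ₀+τ_data), with τ₀=1/σ₀² and τ_data=n/σ².
Here τ₀ = 1/113.7 = 0.008795 and τ_data = 20/25.8 = 0.775194, so τ_n = 0.783989.
Rearranging for μ₀: μ₀ = (μ_n·τ_n − τ_data·x̄)/τ₀ = (-12.9405·0.783989 − 0.775194·-13.0) / 0.008795 = -0.067688/0.008795 ≈ -7.7.

μ₀ = -7.7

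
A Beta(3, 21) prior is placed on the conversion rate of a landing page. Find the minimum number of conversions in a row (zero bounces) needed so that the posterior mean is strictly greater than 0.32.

k = 7

After k conversions and 0 bounces the posterior is Beta(3+k, 21), with mean (3+k)/(3+21+k).
Set (3+k)/(24+k) > 0.32 and solve: k > (0.32·24 − 3)/(1 − 0.32) = 6.882.
The smallest integer exceeding 6.882 is 7.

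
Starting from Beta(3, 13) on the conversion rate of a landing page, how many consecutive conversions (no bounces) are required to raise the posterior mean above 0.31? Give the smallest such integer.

After k conversions and 0 bounces the posterior is Beta(3+k, 13), with mean (3+k)/(3+13+k).
Set (3+k)/(16+k) > 0.31 and solve: k > (0.31·16 − 3)/(1 − 0.31) = 2.841.
The smallest integer exceeding 2.841 is 3, and checking k=3: (6)/(19) = 0.3158 > 0.31.

k = 3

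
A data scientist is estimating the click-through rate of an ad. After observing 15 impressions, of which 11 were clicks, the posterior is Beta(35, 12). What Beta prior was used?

Under Beta–binomial conjugacy the posterior parameters are (a+s, b+f).
Subtract the data counts: 35−11=24, 12−4=8.

Beta(24, 8)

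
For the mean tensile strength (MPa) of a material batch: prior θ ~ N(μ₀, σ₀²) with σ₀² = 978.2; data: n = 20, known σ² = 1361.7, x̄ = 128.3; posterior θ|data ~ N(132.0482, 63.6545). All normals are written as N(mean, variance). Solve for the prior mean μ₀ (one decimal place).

With known observation variance, the Normal–Normal posterior has precision τ_n = τ₀ + n/σ² and mean μ_n = (τ₀μ₀ + (n/σ²)x̄)/τ_n.
Here τ₀ = 1/978.2 = 0.001022 and τ_data = 20/1361.7 = 0.014688, so τ_n = 0.015710.
Rearranging for μ₀: μ₀ = (μ_n·τ_n − τ_data·x̄)/τ₀ = (132.0482·0.015710 − 0.014688·128.3) / 0.001022 = 0.190007/0.001022 ≈ 185.9.

μ₀ = 185.9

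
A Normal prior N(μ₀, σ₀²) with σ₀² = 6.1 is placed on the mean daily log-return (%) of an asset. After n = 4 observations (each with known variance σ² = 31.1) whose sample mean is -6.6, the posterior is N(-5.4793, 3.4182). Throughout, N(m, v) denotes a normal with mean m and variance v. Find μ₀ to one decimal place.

μ₀ = -4.6

The posterior mean is a precision-weighted average: μ_n = (τ₀μ₀ + τ_data·x̄)/(τ₀+τ_data), with τ₀=1/σ₀² and τ_data=n/σ².
Here τ₀ = 1/6.1 = 0.163934 and τ_data = 4/31.1 = 0.128617, so τ_n = 0.292551.
Rearranging for μ₀: μ₀ = (μ_n·τ_n − τ_data·x̄)/τ₀ = (-5.4793·0.292551 − 0.128617·-6.6) / 0.163934 = -0.754102/0.163934 ≈ -4.6.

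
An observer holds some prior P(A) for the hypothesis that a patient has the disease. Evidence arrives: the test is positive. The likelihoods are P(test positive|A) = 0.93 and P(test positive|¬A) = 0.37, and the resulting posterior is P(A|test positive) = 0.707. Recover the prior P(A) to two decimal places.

P(A) = 0.49

In odds form, posterior odds = prior odds × likelihood ratio, so prior odds = posterior odds ÷ LR.
Posterior odds = 0.707/(1−0.707) = 2.4130. LR = 0.93/0.37 = 2.5135.
Prior odds = 2.4130/2.5135 = 0.9600, so P(A) = 0.9600/(1+0.9600) ≈ 0.49.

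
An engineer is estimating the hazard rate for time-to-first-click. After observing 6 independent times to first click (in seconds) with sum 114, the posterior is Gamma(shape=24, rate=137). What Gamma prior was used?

Gamma(shape=18, rate=23)

For an exponential likelihood with a Gamma(α, β) prior on the rate, n observations with total T give posterior Gamma(α+n, β+T).
So α = 24 − 6 = 18 and β = 137 − 114 = 23.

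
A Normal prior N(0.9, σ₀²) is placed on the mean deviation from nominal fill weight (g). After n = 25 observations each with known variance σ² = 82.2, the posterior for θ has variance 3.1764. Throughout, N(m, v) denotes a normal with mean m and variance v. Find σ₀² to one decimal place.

σ₀² = 93.6

Posterior precision equals prior precision plus data precision: 1/σ_n² = 1/σ₀² + n/σ².
So 1/σ₀² = 1/3.1764 − 25/82.2 = 0.314822 − 0.304136 = 0.010686.
Hence σ₀² = 1/0.010686 ≈ 93.6.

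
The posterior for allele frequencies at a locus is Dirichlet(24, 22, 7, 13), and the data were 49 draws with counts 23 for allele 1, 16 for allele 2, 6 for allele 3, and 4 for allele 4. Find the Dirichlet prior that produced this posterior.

For a Dirichlet(α) prior with multinomial counts c, the posterior is Dirichlet(α + c) componentwise.
Subtract each count from the matching posterior parameter: 24−23=1, 22−16=6, 7−6=1, 13−4=9.

Dirichlet(1, 6, 1, 9)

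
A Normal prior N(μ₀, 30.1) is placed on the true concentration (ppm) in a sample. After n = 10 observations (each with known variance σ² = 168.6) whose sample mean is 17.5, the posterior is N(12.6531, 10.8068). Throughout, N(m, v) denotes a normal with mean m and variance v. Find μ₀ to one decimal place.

μ₀ = 4.0

The posterior mean is a precision-weighted average: μ_n = (τ₀μ₀ + τ_data·x̄)/(τ₀+τ_data), with τ₀=1/σ₀² and τ_data=n/σ².
Here τ₀ = 1/30.1 = 0.033223 and τ_data = 10/168.6 = 0.059312, so τ_n = 0.092535.
Rearranging for μ₀: μ₀ = (μ_n·τ_n − τ_data·x̄)/τ₀ = (12.6531·0.092535 − 0.059312·17.5) / 0.033223 = 0.132895/0.033223 ≈ 4.0.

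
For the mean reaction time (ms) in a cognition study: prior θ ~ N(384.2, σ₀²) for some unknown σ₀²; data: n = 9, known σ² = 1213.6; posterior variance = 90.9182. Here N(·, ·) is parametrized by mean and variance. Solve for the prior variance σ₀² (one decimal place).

Posterior precision equals prior precision plus data precision: 1/σ_n² = 1/σ₀² + n/σ².
So 1/σ₀² = 1/90.9182 − 9/1213.6 = 0.010999 − 0.007416 = 0.003583.
Hence σ₀² = 1/0.003583 ≈ 279.1.

σ₀² = 279.1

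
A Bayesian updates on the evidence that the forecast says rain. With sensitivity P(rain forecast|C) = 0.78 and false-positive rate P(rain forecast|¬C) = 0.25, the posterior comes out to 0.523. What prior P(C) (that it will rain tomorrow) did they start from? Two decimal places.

In odds form, posterior odds = prior odds × likelihood ratio, so prior odds = posterior odds ÷ LR.
Posterior odds = 0.523/(1−0.523) = 1.0964. LR = 0.78/0.25 = 3.1200.
Prior odds = 1.0964/3.1200 = 0.3514, so P(C) = 0.3514/(1+0.3514) ≈ 0.26.

P(C) = 0.26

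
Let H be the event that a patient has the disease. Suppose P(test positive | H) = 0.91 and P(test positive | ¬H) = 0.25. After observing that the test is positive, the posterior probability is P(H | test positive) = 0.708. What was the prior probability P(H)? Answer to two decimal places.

P(H) = 0.40

Bayes' rule in odds form gives O(H|E) = O(H)·[P(E|H)/P(E|¬H)], hence O(H) = O(H|E)/LR.
Posterior odds = 0.708/(1−0.708) = 2.4247. LR = 0.91/0.25 = 3.6400.
Prior odds = 2.4247/3.6400 = 0.6661, so P(H) = 0.6661/(1+0.6661) ≈ 0.40.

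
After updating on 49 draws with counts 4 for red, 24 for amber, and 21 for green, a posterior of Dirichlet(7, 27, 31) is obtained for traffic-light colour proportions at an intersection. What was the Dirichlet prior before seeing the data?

For a Dirichlet(α) prior with multinomial counts c, the posterior is Dirichlet(α + c) componentwise.
Subtract each count from the matching posterior parameter: 7−4=3, 27−24=3, 31−21=10.

Dirichlet(3, 3, 10)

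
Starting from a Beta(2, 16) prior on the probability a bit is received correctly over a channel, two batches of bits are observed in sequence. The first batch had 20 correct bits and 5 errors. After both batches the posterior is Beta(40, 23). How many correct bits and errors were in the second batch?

18 correct bits and 2 errors

Because Beta–binomial updating is additive in the counts, the combined data contributed (α_post−α_prior, β_post−β_prior) successes and failures.
Total across both batches: 40−2=38 correct bits, 23−16=7 errors.
Subtract the first batch: 38−20=18 correct bits and 7−5=2 errors.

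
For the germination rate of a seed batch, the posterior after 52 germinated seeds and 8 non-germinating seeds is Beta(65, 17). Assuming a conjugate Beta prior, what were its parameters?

Beta(13, 9)

Beta is conjugate to the binomial likelihood: posterior = Beta(α+s, β+f).
Subtract the data counts: 65−52=13, 17−8=9.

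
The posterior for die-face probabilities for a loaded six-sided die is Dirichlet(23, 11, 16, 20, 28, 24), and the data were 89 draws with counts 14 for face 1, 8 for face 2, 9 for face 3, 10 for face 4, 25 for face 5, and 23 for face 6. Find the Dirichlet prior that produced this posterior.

Dirichlet(9, 3, 7, 10, 3, 1)

For a Dirichlet(α) prior with multinomial counts c, the posterior is Dirichlet(α + c) componentwise.
Subtract each count from the matching posterior parameter: 23−14=9, 11−8=3, 16−9=7, 20−10=10, 28−25=3, 24−23=1.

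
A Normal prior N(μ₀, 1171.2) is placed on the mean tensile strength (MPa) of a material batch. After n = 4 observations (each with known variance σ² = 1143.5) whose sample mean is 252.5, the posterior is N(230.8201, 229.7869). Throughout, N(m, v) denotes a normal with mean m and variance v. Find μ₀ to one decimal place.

μ₀ = 142.0

With known observation variance, the Normal–Normal posterior has precision τ_n = τ₀ + n/σ² and mean μ_n = (τ₀μ₀ + (n/σ²)x̄)/τ_n.
Here τ₀ = 1/1171.2 = 0.000854 and τ_data = 4/1143.5 = 0.003498, so τ_n = 0.004352.
Rearranging for μ₀: μ₀ = (μ_n·τ_n − τ_data·x̄)/τ₀ = (230.8201·0.004352 − 0.003498·252.5) / 0.000854 = 0.121284/0.000854 ≈ 142.0.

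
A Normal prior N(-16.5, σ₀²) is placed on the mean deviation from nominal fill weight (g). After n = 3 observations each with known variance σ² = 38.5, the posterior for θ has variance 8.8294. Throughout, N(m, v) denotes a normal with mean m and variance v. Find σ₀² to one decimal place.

Posterior precision equals prior precision plus data precision: 1/σ_n² = 1/σ₀² + n/σ².
So 1/σ₀² = 1/8.8294 − 3/38.5 = 0.113258 − 0.077922 = 0.035336.
Hence σ₀² = 1/0.035336 ≈ 28.3.

σ₀² = 28.3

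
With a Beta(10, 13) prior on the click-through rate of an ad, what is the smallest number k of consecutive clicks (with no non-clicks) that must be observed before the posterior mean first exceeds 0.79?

After k clicks and 0 non-clicks the posterior is Beta(10+k, 13), with mean (10+k)/(10+13+k).
Set (10+k)/(23+k) > 0.79 and solve: k > (0.79·23 − 10)/(1 − 0.79) = 38.905.
The smallest integer exceeding 38.905 is 39, and checking k=39: (49)/(62) = 0.7903 > 0.79.

k = 39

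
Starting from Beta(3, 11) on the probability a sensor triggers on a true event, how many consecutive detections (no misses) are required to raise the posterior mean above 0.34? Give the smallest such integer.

After k detections and 0 misses the posterior is Beta(3+k, 11), with mean (3+k)/(3+11+k).
Set (3+k)/(14+k) > 0.34 and solve: k > (0.34·14 − 3)/(1 − 0.34) = 2.667.
The smallest integer exceeding 2.667 is 3, and checking k=3: (6)/(17) = 0.3529 > 0.34.

k = 3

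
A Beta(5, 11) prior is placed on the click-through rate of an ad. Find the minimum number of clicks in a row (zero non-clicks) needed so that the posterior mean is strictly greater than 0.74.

After k clicks and 0 non-clicks the posterior is Beta(5+k, 11), with mean (5+k)/(5+11+k).
Set (5+k)/(16+k) > 0.74 and solve: k > (0.74·16 − 5)/(1 − 0.74) = 26.308.
The smallest integer exceeding 26.308 is 27.

k = 27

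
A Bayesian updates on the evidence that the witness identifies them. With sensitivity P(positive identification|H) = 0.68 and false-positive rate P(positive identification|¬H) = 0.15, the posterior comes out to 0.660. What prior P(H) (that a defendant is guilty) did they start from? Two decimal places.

P(H) = 0.30

In odds form, posterior odds = prior odds × likelihood ratio, so prior odds = posterior odds ÷ LR.
Posterior odds = 0.660/(1−0.660) = 1.9412. LR = 0.68/0.15 = 4.5333.
Prior odds = 1.9412/4.5333 = 0.4282, so P(H) = 0.4282/(1+0.4282) ≈ 0.30.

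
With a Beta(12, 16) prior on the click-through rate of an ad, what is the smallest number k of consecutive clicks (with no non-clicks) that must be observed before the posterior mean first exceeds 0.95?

After k clicks and 0 non-clicks the posterior is Beta(12+k, 16), with mean (12+k)/(12+16+k).
Set (12+k)/(28+k) > 0.95 and solve: k > (0.95·28 − 12)/(1 − 0.95) = 292.000.
The smallest integer exceeding 292.000 is 293, and checking k=293: (305)/(321) = 0.9502 > 0.95.

k = 293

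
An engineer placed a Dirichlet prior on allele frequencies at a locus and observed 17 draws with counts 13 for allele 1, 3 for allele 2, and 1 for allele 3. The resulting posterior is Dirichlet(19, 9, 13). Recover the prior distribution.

For a Dirichlet(α) prior with multinomial counts c, the posterior is Dirichlet(α + c) componentwise.
Subtract each count from the matching posterior parameter: 19−13=6, 9−3=6, 13−1=12.

Dirichlet(6, 6, 12)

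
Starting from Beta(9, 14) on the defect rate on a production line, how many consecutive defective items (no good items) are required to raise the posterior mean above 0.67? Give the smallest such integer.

After k defective items and 0 good items the posterior is Beta(9+k, 14), with mean (9+k)/(9+14+k).
Set (9+k)/(23+k) > 0.67 and solve: k > (0.67·23 − 9)/(1 − 0.67) = 19.424.
The smallest integer exceeding 19.424 is 20.

k = 20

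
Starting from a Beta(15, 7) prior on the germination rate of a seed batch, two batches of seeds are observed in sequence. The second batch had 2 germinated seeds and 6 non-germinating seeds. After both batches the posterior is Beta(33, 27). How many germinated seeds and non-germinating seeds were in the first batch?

Sequential conjugate updates are equivalent to a single update on the pooled data, so total successes = posterior α − prior α and total failures = posterior β − prior β.
Total across both batches: 33−15=18 germinated seeds, 27−7=20 non-germinating seeds.
Subtract the second batch: 18−2=16 germinated seeds and 20−6=14 non-germinating seeds.

16 germinated seeds and 14 non-germinating seeds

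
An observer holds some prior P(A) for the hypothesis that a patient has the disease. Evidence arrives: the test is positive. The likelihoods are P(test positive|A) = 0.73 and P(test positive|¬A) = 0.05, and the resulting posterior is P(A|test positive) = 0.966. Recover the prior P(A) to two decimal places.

In odds form, posterior odds = prior odds × likelihood ratio, so prior odds = posterior odds ÷ LR.
Posterior odds = 0.966/(1−0.966) = 28.4118. LR = 0.73/0.05 = 14.6000.
Prior odds = 28.4118/14.6000 = 1.9460, so P(A) = 1.9460/(1+1.9460) ≈ 0.66.

P(A) = 0.66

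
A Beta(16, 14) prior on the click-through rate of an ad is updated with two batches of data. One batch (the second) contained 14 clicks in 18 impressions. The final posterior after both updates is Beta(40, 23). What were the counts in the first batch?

10 clicks and 5 non-clicks

Sequential conjugate updates are equivalent to a single update on the pooled data, so total successes = posterior α − prior α and total failures = posterior β − prior β.
Total across both batches: 40−16=24 clicks, 23−14=9 non-clicks.
Subtract the second batch: 24−14=10 clicks and 9−4=5 non-clicks.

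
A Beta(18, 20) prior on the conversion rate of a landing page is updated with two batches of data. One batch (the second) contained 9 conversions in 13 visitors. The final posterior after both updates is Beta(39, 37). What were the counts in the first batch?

Sequential conjugate updates are equivalent to a single update on the pooled data, so total successes = posterior α − prior α and total failures = posterior β − prior β.
Total across both batches: 39−18=21 conversions, 37−20=17 bounces.
Subtract the second batch: 21−9=12 conversions and 17−4=13 bounces.

12 conversions and 13 bounces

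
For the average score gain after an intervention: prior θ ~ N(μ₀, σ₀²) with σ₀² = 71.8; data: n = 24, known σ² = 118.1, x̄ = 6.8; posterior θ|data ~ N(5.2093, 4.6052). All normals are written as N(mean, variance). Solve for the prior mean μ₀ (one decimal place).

With known observation variance, the Normal–Normal posterior has precision τ_n = τ₀ + n/σ² and mean μ_n = (τ₀μ₀ + (n/σ²)x̄)/τ_n.
Here τ₀ = 1/71.8 = 0.013928 and τ_data = 24/118.1 = 0.203218, so τ_n = 0.217146.
Rearranging for μ₀: μ₀ = (μ_n·τ_n − τ_data·x̄)/τ₀ = (5.2093·0.217146 − 0.203218·6.8) / 0.013928 = -0.250704/0.013928 ≈ -18.0.

μ₀ = -18.0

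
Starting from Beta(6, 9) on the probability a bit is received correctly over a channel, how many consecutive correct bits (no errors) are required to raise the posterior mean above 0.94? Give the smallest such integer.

After k correct bits and 0 errors the posterior is Beta(6+k, 9), with mean (6+k)/(6+9+k).
Set (6+k)/(15+k) > 0.94 and solve: k > (0.94·15 − 6)/(1 − 0.94) = 135.000.
The smallest integer exceeding 135.000 is 136, and checking k=136: (142)/(151) = 0.9404 > 0.94.

k = 136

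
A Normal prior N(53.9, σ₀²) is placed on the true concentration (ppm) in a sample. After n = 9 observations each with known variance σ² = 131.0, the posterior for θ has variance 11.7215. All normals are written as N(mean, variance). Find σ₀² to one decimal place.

σ₀² = 60.2

Posterior precision equals prior precision plus data precision: 1/σ_n² = 1/σ₀² + n/σ².
So 1/σ₀² = 1/11.7215 − 9/131.0 = 0.085313 − 0.068702 = 0.016611.
Hence σ₀² = 1/0.016611 ≈ 60.2.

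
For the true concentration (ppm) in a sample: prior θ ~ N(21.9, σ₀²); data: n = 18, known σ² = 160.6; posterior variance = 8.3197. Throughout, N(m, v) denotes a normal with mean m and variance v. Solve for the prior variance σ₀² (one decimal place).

σ₀² = 123.2

For the Normal–Normal model with known σ², precisions add: τ_n = τ₀ + n/σ².
So 1/σ₀² = 1/8.3197 − 18/160.6 = 0.120197 − 0.112080 = 0.008117.
Hence σ₀² = 1/0.008117 ≈ 123.2.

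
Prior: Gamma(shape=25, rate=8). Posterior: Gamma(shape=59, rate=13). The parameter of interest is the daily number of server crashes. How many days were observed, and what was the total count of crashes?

A Gamma(α, β) prior (rate parametrization) on a Poisson rate with n observations summing to S gives posterior Gamma(α+S, β+n).
Matching: Σxᵢ = 59 − 25 = 34 and n = 13 − 8 = 5.

n = 5 days with total 34 crashes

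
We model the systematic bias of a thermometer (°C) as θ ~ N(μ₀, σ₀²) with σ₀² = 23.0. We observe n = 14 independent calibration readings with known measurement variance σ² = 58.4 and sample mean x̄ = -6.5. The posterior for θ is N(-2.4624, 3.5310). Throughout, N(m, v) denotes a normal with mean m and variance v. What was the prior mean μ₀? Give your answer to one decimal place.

μ₀ = 19.8

With known observation variance, the Normal–Normal posterior has precision τ_n = τ₀ + n/σ² and mean μ_n = (τ₀μ₀ + (n/σ²)x̄)/τ_n.
Here τ₀ = 1/23.0 = 0.043478 and τ_data = 14/58.4 = 0.239726, so τ_n = 0.283204.
Rearranging for μ₀: μ₀ = (μ_n·τ_n − τ_data·x̄)/τ₀ = (-2.4624·0.283204 − 0.239726·-6.5) / 0.043478 = 0.860857/0.043478 ≈ 19.8.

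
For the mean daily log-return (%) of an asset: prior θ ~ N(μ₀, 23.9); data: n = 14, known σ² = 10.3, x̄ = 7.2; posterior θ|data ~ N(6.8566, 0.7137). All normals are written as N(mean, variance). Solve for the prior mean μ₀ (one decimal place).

The posterior mean is a precision-weighted average: μ_n = (τ₀μ₀ + τ_data·x̄)/(τ₀+τ_data), with τ₀=1/σ₀² and τ_data=n/σ².
Here τ₀ = 1/23.9 = 0.041841 and τ_data = 14/10.3 = 1.359223, so τ_n = 1.401064.
Rearranging for μ₀: μ₀ = (μ_n·τ_n − τ_data·x̄)/τ₀ = (6.8566·1.401064 − 1.359223·7.2) / 0.041841 = -0.179870/0.041841 ≈ -4.3.

μ₀ = -4.3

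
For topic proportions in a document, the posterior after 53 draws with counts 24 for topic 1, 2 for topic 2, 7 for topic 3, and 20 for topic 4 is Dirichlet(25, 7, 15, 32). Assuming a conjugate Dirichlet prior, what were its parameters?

For a Dirichlet(α) prior with multinomial counts c, the posterior is Dirichlet(α + c) componentwise.
Subtract each count from the matching posterior parameter: 25−24=1, 7−2=5, 15−7=8, 32−20=12.

Dirichlet(1, 5, 8, 12)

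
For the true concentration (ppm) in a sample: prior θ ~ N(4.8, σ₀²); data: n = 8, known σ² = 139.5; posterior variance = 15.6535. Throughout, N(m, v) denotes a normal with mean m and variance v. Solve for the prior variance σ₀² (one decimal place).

Posterior precision equals prior precision plus data precision: 1/σ_n² = 1/σ₀² + n/σ².
So 1/σ₀² = 1/15.6535 − 8/139.5 = 0.063883 − 0.057348 = 0.006535.
Hence σ₀² = 1/0.006535 ≈ 153.0.

σ₀² = 153.0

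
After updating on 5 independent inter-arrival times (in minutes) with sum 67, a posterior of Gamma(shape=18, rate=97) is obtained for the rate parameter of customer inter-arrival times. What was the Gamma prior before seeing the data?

Gamma–exponential conjugacy: posterior shape = α + n, posterior rate = β + Σtᵢ.
So α = 18 − 5 = 13 and β = 97 − 67 = 30.

Gamma(shape=13, rate=30)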